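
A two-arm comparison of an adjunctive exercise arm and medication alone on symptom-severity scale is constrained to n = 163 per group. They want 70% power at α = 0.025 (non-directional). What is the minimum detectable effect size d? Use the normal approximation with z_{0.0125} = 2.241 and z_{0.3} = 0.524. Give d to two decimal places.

d_min ≈ 0.31

For two independent groups of n = 163 each: d_min = (z_{α/2} + z_β)·√(2/n).
z-sum = 2.241 + 0.524 = 2.765.
d_min = 2.765 × √(2/163) = 2.765 × 0.1108 = 0.306.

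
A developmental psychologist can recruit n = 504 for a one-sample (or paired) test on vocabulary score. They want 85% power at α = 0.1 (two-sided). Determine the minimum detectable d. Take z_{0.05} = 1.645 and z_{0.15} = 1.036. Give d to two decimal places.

For a single sample (or paired design) of n = 504: d_min = (z_{α/2} + z_β)/√n.
z-sum = 1.645 + 1.036 = 2.681.
d_min = 2.681 / √504 = 2.681 / 22.450 = 0.119.

d_min ≈ 0.12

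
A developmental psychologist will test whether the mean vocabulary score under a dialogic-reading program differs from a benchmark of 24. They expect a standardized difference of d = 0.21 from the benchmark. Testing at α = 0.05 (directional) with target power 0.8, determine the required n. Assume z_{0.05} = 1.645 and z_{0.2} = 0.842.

n = 141

For a one-sample test: n = ((z_{α} + z_β) / d)².
z_{α} + z_β = 1.645 + 0.842 = 2.487.
n = (2.487 / 0.21)² = 11.843² = 140.25.
Round up.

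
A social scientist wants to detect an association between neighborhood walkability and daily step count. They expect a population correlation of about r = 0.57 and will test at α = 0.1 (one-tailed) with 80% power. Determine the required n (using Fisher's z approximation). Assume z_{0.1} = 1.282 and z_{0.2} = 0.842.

Fisher's z: C = ½·ln((1+r)/(1−r)) = ½·ln(3.6512) = 0.6475.
n = ((z_{α} + z_β)/C)² + 3.
(1.282 + 0.842) / 0.6475 = 2.124 / 0.6475 = 3.280.
n = 3.280² + 3 = 10.76 + 3 = 13.8.
Round up.

n = 14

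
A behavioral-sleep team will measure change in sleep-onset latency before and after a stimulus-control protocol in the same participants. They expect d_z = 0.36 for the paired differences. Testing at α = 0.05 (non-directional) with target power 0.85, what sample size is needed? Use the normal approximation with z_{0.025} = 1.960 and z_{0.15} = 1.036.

n = 70 pairs

For a paired (one-sample on differences) test: n = ((z_{α/2} + z_β) / d)².
z_{α/2} + z_β = 1.960 + 1.036 = 2.996.
n = (2.996 / 0.36)² = 8.322² = 69.26.
Round up.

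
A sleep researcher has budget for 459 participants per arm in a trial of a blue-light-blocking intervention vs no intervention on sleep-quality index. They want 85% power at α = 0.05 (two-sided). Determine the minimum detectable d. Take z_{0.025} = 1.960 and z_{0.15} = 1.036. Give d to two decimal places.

For two independent groups of n = 459 each: d_min = (z_{α/2} + z_β)·√(2/n).
z-sum = 1.960 + 1.036 = 2.996.
d_min = 2.996 × √(2/459) = 2.996 × 0.0660 = 0.198.

d_min ≈ 0.20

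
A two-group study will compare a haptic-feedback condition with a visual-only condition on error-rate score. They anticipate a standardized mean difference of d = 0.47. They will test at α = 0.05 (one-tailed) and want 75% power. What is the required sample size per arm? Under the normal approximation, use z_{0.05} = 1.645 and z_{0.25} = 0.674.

n = 49 per group

For two independent groups with equal n: n = 2·((z_{α} + z_β) / d)².
z_{α} + z_β = 1.645 + 0.674 = 2.319.
n = 2 × (2.319 / 0.47)² = 2 × 4.934² = 2 × 24.34 = 48.7.
Round up to the next whole participant.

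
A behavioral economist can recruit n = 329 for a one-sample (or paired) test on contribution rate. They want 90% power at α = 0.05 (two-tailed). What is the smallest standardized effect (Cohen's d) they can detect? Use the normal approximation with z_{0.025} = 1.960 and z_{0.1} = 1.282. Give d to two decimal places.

d_min ≈ 0.18

For a single sample (or paired design) of n = 329: d_min = (z_{α/2} + z_β)/√n.
z-sum = 1.960 + 1.282 = 3.242.
d_min = 3.242 / √329 = 3.242 / 18.138 = 0.179.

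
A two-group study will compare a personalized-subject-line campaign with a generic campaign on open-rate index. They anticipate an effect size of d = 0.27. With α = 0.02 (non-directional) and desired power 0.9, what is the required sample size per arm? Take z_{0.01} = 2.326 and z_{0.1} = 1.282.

n = 358 per group

For two independent groups with equal n: n = 2·((z_{α/2} + z_β) / d)².
z_{α/2} + z_β = 2.326 + 1.282 = 3.608.
n = 2 × (3.608 / 0.27)² = 2 × 13.363² = 2 × 178.57 = 357.1.
Round up to the next whole participant.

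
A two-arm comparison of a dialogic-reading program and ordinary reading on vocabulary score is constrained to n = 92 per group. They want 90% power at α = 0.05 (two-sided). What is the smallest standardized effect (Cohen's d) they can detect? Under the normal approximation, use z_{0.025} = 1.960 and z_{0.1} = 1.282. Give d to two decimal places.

For two independent groups of n = 92 each: d_min = (z_{α/2} + z_β)·√(2/n).
z-sum = 1.960 + 1.282 = 3.242.
d_min = 3.242 × √(2/92) = 3.242 × 0.1474 = 0.478.

d_min ≈ 0.48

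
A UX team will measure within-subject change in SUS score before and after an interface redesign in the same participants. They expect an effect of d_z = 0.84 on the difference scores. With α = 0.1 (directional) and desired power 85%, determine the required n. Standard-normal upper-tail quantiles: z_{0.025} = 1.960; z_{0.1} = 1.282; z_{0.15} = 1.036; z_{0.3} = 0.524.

For a paired (one-sample on differences) test: n = ((z_{α} + z_β) / d)².
z_{α} + z_β = 1.282 + 1.036 = 2.318.
n = (2.318 / 0.84)² = 2.760² = 7.61.
Round up.

n = 8 pairs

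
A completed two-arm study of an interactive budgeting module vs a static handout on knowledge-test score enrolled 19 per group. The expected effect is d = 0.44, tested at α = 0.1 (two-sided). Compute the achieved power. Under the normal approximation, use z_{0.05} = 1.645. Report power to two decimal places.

For two equal groups, power = Φ(d·√(n/2) − z_{α/2}).
d·√(n/2) = 0.44 × √(19/2) = 0.44 × 3.082 = 1.356.
z_β = 1.356 − 1.645 = -0.289.
Power = Φ(-0.289) = 0.386.

power ≈ 0.39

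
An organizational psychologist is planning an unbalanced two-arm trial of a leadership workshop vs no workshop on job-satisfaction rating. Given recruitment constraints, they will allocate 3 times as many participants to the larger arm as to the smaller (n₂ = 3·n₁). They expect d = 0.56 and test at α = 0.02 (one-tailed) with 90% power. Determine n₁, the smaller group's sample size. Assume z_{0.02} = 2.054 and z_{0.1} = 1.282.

n₁ = 48

With allocation ratio k = n₂/n₁ = 3, Var(x̄₁−x̄₂) = σ²(1/n₁ + 1/(k·n₁)) = σ²·(k+1)/(k·n₁).
So n₁ = (1 + 1/k)·((z_{α} + z_β)/d)² = 1.333 × (3.336/0.56)².
n₁ = 1.333 × 35.49 = 47.3.
Round up: n₁ = 48, giving n₂ = 3 × 48 = 144.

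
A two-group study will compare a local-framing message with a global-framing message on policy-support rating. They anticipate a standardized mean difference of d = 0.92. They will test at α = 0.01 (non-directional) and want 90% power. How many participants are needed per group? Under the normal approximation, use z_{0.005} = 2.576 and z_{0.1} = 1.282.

n = 36 per group

For two independent groups with equal n: n = 2·((z_{α/2} + z_β) / d)².
z_{α/2} + z_β = 2.576 + 1.282 = 3.858.
n = 2 × (3.858 / 0.92)² = 2 × 4.193² = 2 × 17.59 = 35.2.
Round up to the next whole participant.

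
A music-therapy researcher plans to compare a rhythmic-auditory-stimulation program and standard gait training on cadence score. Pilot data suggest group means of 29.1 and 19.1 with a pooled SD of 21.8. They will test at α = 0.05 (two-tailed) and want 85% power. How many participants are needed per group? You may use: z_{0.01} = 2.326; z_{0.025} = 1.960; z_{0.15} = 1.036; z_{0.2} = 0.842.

Cohen's d = |M₁ − M₂| / SD_pooled = |29.1 − 19.1| / 21.8 = 10.0 / 21.8 = 0.459.
For two independent groups with equal n: n = 2·((z_{α/2} + z_β) / d)².
z_{α/2} + z_β = 1.960 + 1.036 = 2.996.
n = 2 × (2.996 / 0.459)² = 2 × 6.527² = 2 × 42.60 = 85.2.
Round up to the next whole participant.

n = 86 per group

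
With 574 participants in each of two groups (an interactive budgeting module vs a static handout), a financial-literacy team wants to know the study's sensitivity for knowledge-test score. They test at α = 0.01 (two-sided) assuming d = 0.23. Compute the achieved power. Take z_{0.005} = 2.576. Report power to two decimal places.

For two equal groups, power = Φ(d·√(n/2) − z_{α/2}).
d·√(n/2) = 0.23 × √(574/2) = 0.23 × 16.941 = 3.896.
z_β = 3.896 − 2.576 = 1.320.
Power = Φ(1.320) = 0.907.

power ≈ 0.91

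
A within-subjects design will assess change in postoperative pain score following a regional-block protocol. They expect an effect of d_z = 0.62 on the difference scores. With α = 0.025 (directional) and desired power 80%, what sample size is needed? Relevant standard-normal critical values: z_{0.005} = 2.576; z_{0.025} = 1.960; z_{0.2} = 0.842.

For a paired (one-sample on differences) test: n = ((z_{α} + z_β) / d)².
z_{α} + z_β = 1.960 + 0.842 = 2.802.
n = (2.802 / 0.62)² = 4.519² = 20.42.
Round up.

n = 21 pairs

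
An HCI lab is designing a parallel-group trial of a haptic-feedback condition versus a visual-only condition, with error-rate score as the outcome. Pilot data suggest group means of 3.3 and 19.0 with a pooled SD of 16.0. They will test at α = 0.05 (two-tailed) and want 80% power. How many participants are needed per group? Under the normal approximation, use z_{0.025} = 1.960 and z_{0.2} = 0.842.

n = 17 per group

Cohen's d = |M₁ − M₂| / SD_pooled = |3.3 − 19.0| / 16.0 = 15.7 / 16.0 = 0.981.
For two independent groups with equal n: n = 2·((z_{α/2} + z_β) / d)².
z_{α/2} + z_β = 1.960 + 0.842 = 2.802.
n = 2 × (2.802 / 0.981)² = 2 × 2.856² = 2 × 8.16 = 16.3.
Round up to the next whole participant.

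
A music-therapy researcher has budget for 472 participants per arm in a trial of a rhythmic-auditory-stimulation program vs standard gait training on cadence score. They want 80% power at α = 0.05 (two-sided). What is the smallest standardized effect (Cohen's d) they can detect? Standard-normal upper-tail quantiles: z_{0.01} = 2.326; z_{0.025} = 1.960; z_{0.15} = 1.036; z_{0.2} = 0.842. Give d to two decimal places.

d_min ≈ 0.18

For two independent groups of n = 472 each: d_min = (z_{α/2} + z_β)·√(2/n).
z-sum = 1.960 + 0.842 = 2.802.
d_min = 2.802 × √(2/472) = 2.802 × 0.0651 = 0.182.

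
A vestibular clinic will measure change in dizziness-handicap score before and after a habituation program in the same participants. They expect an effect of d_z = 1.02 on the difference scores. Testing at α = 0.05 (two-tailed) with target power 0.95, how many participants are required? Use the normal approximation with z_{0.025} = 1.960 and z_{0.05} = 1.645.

For a paired (one-sample on differences) test: n = ((z_{α/2} + z_β) / d)².
z_{α/2} + z_β = 1.960 + 1.645 = 3.605.
n = (3.605 / 1.02)² = 3.534² = 12.49.
Round up.

n = 13 pairs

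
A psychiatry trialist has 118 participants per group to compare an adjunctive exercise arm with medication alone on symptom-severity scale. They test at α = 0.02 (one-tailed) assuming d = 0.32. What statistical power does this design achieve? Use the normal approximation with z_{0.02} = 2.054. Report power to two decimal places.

power ≈ 0.66

For two equal groups, power = Φ(d·√(n/2) − z_{α}).
d·√(n/2) = 0.32 × √(118/2) = 0.32 × 7.681 = 2.458.
z_β = 2.458 − 2.054 = 0.404.
Power = Φ(0.404) = 0.657.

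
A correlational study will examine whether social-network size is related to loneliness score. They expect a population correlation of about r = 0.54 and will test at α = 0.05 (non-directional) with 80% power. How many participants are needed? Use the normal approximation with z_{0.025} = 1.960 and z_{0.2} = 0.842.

Fisher's z: C = ½·ln((1+r)/(1−r)) = ½·ln(3.3478) = 0.6042.
n = ((z_{α/2} + z_β)/C)² + 3.
(1.960 + 0.842) / 0.6042 = 2.802 / 0.6042 = 4.638.
n = 4.638² + 3 = 21.51 + 3 = 24.5.
Round up.

n = 25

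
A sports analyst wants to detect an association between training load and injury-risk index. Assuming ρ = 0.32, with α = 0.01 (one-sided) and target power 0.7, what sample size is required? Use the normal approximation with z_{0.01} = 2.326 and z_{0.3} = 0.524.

Fisher's z: C = ½·ln((1+r)/(1−r)) = ½·ln(1.9412) = 0.3316.
n = ((z_{α} + z_β)/C)² + 3.
(2.326 + 0.524) / 0.3316 = 2.850 / 0.3316 = 8.595.
n = 8.595² + 3 = 73.87 + 3 = 76.9.
Round up.

n = 77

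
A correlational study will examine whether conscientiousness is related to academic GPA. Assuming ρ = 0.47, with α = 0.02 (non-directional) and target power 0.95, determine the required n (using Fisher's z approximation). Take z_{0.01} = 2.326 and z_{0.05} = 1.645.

n = 64

Fisher's z: C = ½·ln((1+r)/(1−r)) = ½·ln(2.7736) = 0.5101.
n = ((z_{α/2} + z_β)/C)² + 3.
(2.326 + 1.645) / 0.5101 = 3.971 / 0.5101 = 7.785.
n = 7.785² + 3 = 60.60 + 3 = 63.6.
Round up.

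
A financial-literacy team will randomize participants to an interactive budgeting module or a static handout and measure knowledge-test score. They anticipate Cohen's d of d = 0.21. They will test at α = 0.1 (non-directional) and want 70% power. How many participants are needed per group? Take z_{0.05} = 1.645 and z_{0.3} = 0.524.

For two independent groups with equal n: n = 2·((z_{α/2} + z_β) / d)².
z_{α/2} + z_β = 1.645 + 0.524 = 2.169.
n = 2 × (2.169 / 0.21)² = 2 × 10.329² = 2 × 106.68 = 213.4.
Round up to the next whole participant.

n = 214 per group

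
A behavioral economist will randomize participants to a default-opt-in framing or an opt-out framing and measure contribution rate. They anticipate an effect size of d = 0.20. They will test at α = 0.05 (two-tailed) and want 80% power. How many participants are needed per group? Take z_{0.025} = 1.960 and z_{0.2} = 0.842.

n = 393 per group

For two independent groups with equal n: n = 2·((z_{α/2} + z_β) / d)².
z_{α/2} + z_β = 1.960 + 0.842 = 2.802.
n = 2 × (2.802 / 0.20)² = 2 × 14.010² = 2 × 196.28 = 392.6.
Round up to the next whole participant.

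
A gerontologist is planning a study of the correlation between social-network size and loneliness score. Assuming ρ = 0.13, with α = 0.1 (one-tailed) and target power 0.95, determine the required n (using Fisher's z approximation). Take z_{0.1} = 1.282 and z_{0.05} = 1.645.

Fisher's z: C = ½·ln((1+r)/(1−r)) = ½·ln(1.2989) = 0.1307.
n = ((z_{α} + z_β)/C)² + 3.
(1.282 + 1.645) / 0.1307 = 2.927 / 0.1307 = 22.395.
n = 22.395² + 3 = 501.53 + 3 = 504.5.
Round up.

n = 505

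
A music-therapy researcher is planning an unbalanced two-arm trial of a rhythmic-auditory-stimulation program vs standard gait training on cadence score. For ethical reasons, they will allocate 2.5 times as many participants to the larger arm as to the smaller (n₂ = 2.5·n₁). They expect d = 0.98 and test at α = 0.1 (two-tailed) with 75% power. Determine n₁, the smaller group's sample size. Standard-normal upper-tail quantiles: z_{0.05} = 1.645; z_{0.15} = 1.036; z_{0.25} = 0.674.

With allocation ratio k = n₂/n₁ = 2.5, Var(x̄₁−x̄₂) = σ²(1/n₁ + 1/(k·n₁)) = σ²·(k+1)/(k·n₁).
So n₁ = (1 + 1/k)·((z_{α/2} + z_β)/d)² = 1.400 × (2.319/0.98)².
n₁ = 1.400 × 5.60 = 7.8.
Round up: n₁ = 8, giving n₂ = 2.5 × 8 = 20.

n₁ = 8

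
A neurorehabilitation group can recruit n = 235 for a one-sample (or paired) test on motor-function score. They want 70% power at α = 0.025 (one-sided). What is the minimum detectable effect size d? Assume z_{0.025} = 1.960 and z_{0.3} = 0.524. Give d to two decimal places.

d_min ≈ 0.16

For a single sample (or paired design) of n = 235: d_min = (z_{α} + z_β)/√n.
z-sum = 1.960 + 0.524 = 2.484.
d_min = 2.484 / √235 = 2.484 / 15.330 = 0.162.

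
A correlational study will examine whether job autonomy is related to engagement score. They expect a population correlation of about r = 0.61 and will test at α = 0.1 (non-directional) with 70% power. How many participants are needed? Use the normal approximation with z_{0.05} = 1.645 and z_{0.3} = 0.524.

Fisher's z: C = ½·ln((1+r)/(1−r)) = ½·ln(4.1282) = 0.7089.
n = ((z_{α/2} + z_β)/C)² + 3.
(1.645 + 0.524) / 0.7089 = 2.169 / 0.7089 = 3.060.
n = 3.060² + 3 = 9.36 + 3 = 12.4.
Round up.

n = 13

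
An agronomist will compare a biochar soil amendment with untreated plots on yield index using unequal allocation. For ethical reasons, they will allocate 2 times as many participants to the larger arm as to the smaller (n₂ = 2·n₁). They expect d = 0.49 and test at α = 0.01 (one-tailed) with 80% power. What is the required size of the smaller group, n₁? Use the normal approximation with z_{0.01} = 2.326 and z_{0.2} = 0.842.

n₁ = 63

With allocation ratio k = n₂/n₁ = 2, Var(x̄₁−x̄₂) = σ²(1/n₁ + 1/(k·n₁)) = σ²·(k+1)/(k·n₁).
So n₁ = (1 + 1/k)·((z_{α} + z_β)/d)² = 1.500 × (3.168/0.49)².
n₁ = 1.500 × 41.80 = 62.7.
Round up: n₁ = 63, giving n₂ = 2 × 63 = 126.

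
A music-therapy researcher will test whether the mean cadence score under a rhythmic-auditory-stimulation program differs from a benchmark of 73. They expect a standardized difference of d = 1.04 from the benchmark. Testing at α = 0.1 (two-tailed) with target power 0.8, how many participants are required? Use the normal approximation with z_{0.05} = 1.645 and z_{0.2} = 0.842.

For a one-sample test: n = ((z_{α/2} + z_β) / d)².
z_{α/2} + z_β = 1.645 + 0.842 = 2.487.
n = (2.487 / 1.04)² = 2.391² = 5.72.
Round up.

n = 6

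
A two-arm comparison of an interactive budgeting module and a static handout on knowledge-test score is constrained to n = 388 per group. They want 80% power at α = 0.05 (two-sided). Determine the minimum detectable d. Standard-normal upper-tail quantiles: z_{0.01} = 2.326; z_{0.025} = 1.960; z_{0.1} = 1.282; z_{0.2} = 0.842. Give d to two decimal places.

For two independent groups of n = 388 each: d_min = (z_{α/2} + z_β)·√(2/n).
z-sum = 1.960 + 0.842 = 2.802.
d_min = 2.802 × √(2/388) = 2.802 × 0.0718 = 0.201.

d_min ≈ 0.20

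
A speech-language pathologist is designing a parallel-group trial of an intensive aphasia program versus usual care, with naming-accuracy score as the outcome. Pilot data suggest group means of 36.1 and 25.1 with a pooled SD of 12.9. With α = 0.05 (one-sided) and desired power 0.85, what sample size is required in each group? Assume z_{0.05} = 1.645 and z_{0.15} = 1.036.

n = 20 per group

Cohen's d = |M₁ − M₂| / SD_pooled = |36.1 − 25.1| / 12.9 = 11.0 / 12.9 = 0.853.
For two independent groups with equal n: n = 2·((z_{α} + z_β) / d)².
z_{α} + z_β = 1.645 + 1.036 = 2.681.
n = 2 × (2.681 / 0.853)² = 2 × 3.143² = 2 × 9.88 = 19.8.
Round up to the next whole participant.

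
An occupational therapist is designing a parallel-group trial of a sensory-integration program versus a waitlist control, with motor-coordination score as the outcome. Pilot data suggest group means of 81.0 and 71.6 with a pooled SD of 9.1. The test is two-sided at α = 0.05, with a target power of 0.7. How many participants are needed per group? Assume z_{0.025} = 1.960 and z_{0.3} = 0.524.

n = 12 per group

Cohen's d = |M₁ − M₂| / SD_pooled = |81.0 − 71.6| / 9.1 = 9.4 / 9.1 = 1.033.
For two independent groups with equal n: n = 2·((z_{α/2} + z_β) / d)².
z_{α/2} + z_β = 1.960 + 0.524 = 2.484.
n = 2 × (2.484 / 1.033)² = 2 × 2.405² = 2 × 5.78 = 11.6.
Round up to the next whole participant.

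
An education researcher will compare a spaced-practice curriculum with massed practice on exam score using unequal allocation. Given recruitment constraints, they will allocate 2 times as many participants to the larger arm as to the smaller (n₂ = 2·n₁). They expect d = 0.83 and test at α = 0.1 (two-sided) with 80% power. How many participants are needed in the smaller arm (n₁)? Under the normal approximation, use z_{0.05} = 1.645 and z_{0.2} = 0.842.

n₁ = 14

With allocation ratio k = n₂/n₁ = 2, Var(x̄₁−x̄₂) = σ²(1/n₁ + 1/(k·n₁)) = σ²·(k+1)/(k·n₁).
So n₁ = (1 + 1/k)·((z_{α/2} + z_β)/d)² = 1.500 × (2.487/0.83)².
n₁ = 1.500 × 8.98 = 13.5.
Round up: n₁ = 14, giving n₂ = 2 × 14 = 28.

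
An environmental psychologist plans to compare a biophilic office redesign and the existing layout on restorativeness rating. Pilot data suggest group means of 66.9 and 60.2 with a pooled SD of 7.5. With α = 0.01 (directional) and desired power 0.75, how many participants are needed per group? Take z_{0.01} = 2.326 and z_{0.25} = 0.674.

n = 23 per group

Cohen's d = |M₁ − M₂| / SD_pooled = |66.9 − 60.2| / 7.5 = 6.7 / 7.5 = 0.893.
For two independent groups with equal n: n = 2·((z_{α} + z_β) / d)².
z_{α} + z_β = 2.326 + 0.674 = 3.000.
n = 2 × (3.000 / 0.893)² = 2 × 3.359² = 2 × 11.29 = 22.6.
Round up to the next whole participant.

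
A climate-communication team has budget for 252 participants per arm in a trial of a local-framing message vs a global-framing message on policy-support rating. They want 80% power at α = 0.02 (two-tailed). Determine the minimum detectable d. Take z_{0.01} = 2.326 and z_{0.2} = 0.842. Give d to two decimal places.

For two independent groups of n = 252 each: d_min = (z_{α/2} + z_β)·√(2/n).
z-sum = 2.326 + 0.842 = 3.168.
d_min = 3.168 × √(2/252) = 3.168 × 0.0891 = 0.282.

d_min ≈ 0.28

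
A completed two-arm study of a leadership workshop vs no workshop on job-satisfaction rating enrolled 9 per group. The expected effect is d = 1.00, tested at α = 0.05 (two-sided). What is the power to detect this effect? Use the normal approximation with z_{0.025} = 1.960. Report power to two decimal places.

For two equal groups, power = Φ(d·√(n/2) − z_{α/2}).
d·√(n/2) = 1.00 × √(9/2) = 1.00 × 2.121 = 2.121.
z_β = 2.121 − 1.960 = 0.161.
Power = Φ(0.161) = 0.564.

power ≈ 0.56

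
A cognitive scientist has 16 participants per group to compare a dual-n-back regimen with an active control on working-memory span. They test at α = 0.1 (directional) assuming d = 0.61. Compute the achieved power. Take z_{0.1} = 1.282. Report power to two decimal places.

power ≈ 0.67

For two equal groups, power = Φ(d·√(n/2) − z_{α}).
d·√(n/2) = 0.61 × √(16/2) = 0.61 × 2.828 = 1.725.
z_β = 1.725 − 1.282 = 0.443.
Power = Φ(0.443) = 0.671.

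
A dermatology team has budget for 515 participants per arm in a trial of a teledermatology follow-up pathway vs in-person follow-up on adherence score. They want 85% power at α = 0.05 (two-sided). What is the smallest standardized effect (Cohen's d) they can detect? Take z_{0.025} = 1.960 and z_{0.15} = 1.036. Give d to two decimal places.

d_min ≈ 0.19

For two independent groups of n = 515 each: d_min = (z_{α/2} + z_β)·√(2/n).
z-sum = 1.960 + 1.036 = 2.996.
d_min = 2.996 × √(2/515) = 2.996 × 0.0623 = 0.187.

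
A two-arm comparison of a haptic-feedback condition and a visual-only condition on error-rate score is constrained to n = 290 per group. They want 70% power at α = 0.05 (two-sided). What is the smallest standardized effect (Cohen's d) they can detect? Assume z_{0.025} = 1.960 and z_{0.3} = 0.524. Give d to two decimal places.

For two independent groups of n = 290 each: d_min = (z_{α/2} + z_β)·√(2/n).
z-sum = 1.960 + 0.524 = 2.484.
d_min = 2.484 × √(2/290) = 2.484 × 0.0830 = 0.206.

d_min ≈ 0.21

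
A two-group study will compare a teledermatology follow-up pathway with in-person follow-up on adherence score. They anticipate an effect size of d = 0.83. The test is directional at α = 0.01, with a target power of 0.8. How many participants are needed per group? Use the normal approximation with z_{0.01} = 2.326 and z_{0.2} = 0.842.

For two independent groups with equal n: n = 2·((z_{α} + z_β) / d)².
z_{α} + z_β = 2.326 + 0.842 = 3.168.
n = 2 × (3.168 / 0.83)² = 2 × 3.817² = 2 × 14.57 = 29.1.
Round up to the next whole participant.

n = 30 per group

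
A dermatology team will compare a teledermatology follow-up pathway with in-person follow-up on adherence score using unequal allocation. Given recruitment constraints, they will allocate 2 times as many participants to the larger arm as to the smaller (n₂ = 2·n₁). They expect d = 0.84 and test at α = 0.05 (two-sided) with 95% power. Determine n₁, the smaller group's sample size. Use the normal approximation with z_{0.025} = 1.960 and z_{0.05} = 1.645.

With allocation ratio k = n₂/n₁ = 2, Var(x̄₁−x̄₂) = σ²(1/n₁ + 1/(k·n₁)) = σ²·(k+1)/(k·n₁).
So n₁ = (1 + 1/k)·((z_{α/2} + z_β)/d)² = 1.500 × (3.605/0.84)².
n₁ = 1.500 × 18.42 = 27.6.
Round up: n₁ = 28, giving n₂ = 2 × 28 = 56.

n₁ = 28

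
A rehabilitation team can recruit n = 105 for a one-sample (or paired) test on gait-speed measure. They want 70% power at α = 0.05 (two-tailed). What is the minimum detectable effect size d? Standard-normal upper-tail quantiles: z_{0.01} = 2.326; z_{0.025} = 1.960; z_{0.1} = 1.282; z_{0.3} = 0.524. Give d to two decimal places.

For a single sample (or paired design) of n = 105: d_min = (z_{α/2} + z_β)/√n.
z-sum = 1.960 + 0.524 = 2.484.
d_min = 2.484 / √105 = 2.484 / 10.247 = 0.242.

d_min ≈ 0.24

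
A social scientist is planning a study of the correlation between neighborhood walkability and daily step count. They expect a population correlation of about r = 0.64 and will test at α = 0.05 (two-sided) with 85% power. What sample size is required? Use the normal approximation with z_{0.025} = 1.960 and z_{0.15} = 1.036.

n = 19

Fisher's z: C = ½·ln((1+r)/(1−r)) = ½·ln(4.5556) = 0.7582.
n = ((z_{α/2} + z_β)/C)² + 3.
(1.960 + 1.036) / 0.7582 = 2.996 / 0.7582 = 3.951.
n = 3.951² + 3 = 15.61 + 3 = 18.6.
Round up.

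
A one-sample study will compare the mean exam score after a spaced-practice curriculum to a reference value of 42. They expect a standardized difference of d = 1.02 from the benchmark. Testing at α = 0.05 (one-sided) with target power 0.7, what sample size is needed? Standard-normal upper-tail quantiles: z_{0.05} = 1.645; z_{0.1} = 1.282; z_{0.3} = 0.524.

For a one-sample test: n = ((z_{α} + z_β) / d)².
z_{α} + z_β = 1.645 + 0.524 = 2.169.
n = (2.169 / 1.02)² = 2.126² = 4.52.
Round up.

n = 5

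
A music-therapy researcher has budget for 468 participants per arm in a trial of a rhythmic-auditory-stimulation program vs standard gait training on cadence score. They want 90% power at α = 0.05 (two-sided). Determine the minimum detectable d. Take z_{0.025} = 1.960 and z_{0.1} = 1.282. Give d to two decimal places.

For two independent groups of n = 468 each: d_min = (z_{α/2} + z_β)·√(2/n).
z-sum = 1.960 + 1.282 = 3.242.
d_min = 3.242 × √(2/468) = 3.242 × 0.0654 = 0.212.

d_min ≈ 0.21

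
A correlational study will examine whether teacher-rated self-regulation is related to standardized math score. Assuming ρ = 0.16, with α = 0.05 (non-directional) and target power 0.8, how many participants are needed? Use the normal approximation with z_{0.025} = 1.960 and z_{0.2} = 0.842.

n = 305

Fisher's z: C = ½·ln((1+r)/(1−r)) = ½·ln(1.3810) = 0.1614.
n = ((z_{α/2} + z_β)/C)² + 3.
(1.960 + 0.842) / 0.1614 = 2.802 / 0.1614 = 17.361.
n = 17.361² + 3 = 301.39 + 3 = 304.4.
Round up.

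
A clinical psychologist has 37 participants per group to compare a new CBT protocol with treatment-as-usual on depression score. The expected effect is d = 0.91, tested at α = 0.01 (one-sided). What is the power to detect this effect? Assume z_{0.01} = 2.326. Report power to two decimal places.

power ≈ 0.94

For two equal groups, power = Φ(d·√(n/2) − z_{α}).
d·√(n/2) = 0.91 × √(37/2) = 0.91 × 4.301 = 3.914.
z_β = 3.914 − 2.326 = 1.588.
Power = Φ(1.588) = 0.944.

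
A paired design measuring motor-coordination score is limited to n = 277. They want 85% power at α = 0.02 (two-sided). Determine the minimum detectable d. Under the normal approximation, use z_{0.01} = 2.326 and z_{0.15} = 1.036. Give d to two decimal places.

d_min ≈ 0.20

For a single sample (or paired design) of n = 277: d_min = (z_{α/2} + z_β)/√n.
z-sum = 2.326 + 1.036 = 3.362.
d_min = 3.362 / √277 = 3.362 / 16.643 = 0.202.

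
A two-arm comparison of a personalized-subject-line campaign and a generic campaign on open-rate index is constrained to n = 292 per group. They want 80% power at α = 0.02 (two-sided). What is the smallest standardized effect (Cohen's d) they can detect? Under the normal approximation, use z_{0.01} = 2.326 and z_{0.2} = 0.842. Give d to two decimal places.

d_min ≈ 0.26

For two independent groups of n = 292 each: d_min = (z_{α/2} + z_β)·√(2/n).
z-sum = 2.326 + 0.842 = 3.168.
d_min = 3.168 × √(2/292) = 3.168 × 0.0828 = 0.262.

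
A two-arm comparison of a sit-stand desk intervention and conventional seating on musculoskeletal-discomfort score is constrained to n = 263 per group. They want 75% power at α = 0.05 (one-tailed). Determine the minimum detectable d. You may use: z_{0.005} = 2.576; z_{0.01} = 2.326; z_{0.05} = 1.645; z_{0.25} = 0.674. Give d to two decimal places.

For two independent groups of n = 263 each: d_min = (z_{α} + z_β)·√(2/n).
z-sum = 1.645 + 0.674 = 2.319.
d_min = 2.319 × √(2/263) = 2.319 × 0.0872 = 0.202.

d_min ≈ 0.20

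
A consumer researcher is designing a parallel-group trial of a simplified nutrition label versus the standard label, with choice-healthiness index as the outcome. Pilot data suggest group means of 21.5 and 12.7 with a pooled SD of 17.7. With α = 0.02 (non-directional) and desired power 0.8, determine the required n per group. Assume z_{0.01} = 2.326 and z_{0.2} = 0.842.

n = 82 per group

Cohen's d = |M₁ − M₂| / SD_pooled = |21.5 − 12.7| / 17.7 = 8.8 / 17.7 = 0.497.
For two independent groups with equal n: n = 2·((z_{α/2} + z_β) / d)².
z_{α/2} + z_β = 2.326 + 0.842 = 3.168.
n = 2 × (3.168 / 0.497)² = 2 × 6.374² = 2 × 40.63 = 81.3.
Round up to the next whole participant.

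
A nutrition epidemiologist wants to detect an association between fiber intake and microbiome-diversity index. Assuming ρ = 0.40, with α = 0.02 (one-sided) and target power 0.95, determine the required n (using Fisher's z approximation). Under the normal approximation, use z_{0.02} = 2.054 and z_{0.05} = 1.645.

n = 80

Fisher's z: C = ½·ln((1+r)/(1−r)) = ½·ln(2.3333) = 0.4236.
n = ((z_{α} + z_β)/C)² + 3.
(2.054 + 1.645) / 0.4236 = 3.699 / 0.4236 = 8.732.
n = 8.732² + 3 = 76.25 + 3 = 79.3.
Round up.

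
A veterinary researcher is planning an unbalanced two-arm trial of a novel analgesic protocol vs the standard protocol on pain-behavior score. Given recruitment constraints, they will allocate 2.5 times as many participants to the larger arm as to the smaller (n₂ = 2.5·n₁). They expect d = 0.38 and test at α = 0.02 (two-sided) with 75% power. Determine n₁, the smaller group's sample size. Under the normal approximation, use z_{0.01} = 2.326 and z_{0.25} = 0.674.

With allocation ratio k = n₂/n₁ = 2.5, Var(x̄₁−x̄₂) = σ²(1/n₁ + 1/(k·n₁)) = σ²·(k+1)/(k·n₁).
So n₁ = (1 + 1/k)·((z_{α/2} + z_β)/d)² = 1.400 × (3.000/0.38)².
n₁ = 1.400 × 62.33 = 87.3.
Round up: n₁ = 88, giving n₂ = 2.5 × 88 = 220.

n₁ = 88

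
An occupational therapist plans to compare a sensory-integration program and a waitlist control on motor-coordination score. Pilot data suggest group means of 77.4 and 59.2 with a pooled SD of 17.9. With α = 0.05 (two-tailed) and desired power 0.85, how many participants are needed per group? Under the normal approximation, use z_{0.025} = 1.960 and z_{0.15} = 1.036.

Cohen's d = |M₁ − M₂| / SD_pooled = |77.4 − 59.2| / 17.9 = 18.2 / 17.9 = 1.017.
For two independent groups with equal n: n = 2·((z_{α/2} + z_β) / d)².
z_{α/2} + z_β = 1.960 + 1.036 = 2.996.
n = 2 × (2.996 / 1.017)² = 2 × 2.946² = 2 × 8.68 = 17.4.
Round up to the next whole participant.

n = 18 per group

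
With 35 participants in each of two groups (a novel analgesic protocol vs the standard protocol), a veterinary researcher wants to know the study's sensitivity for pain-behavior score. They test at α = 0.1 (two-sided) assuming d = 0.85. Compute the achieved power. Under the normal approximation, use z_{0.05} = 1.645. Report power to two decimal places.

For two equal groups, power = Φ(d·√(n/2) − z_{α/2}).
d·√(n/2) = 0.85 × √(35/2) = 0.85 × 4.183 = 3.556.
z_β = 3.556 − 1.645 = 1.911.
Power = Φ(1.911) = 0.972.

power ≈ 0.97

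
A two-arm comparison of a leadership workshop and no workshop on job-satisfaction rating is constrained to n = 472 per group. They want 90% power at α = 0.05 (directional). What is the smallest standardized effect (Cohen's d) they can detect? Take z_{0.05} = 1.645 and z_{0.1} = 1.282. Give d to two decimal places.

d_min ≈ 0.19

For two independent groups of n = 472 each: d_min = (z_{α} + z_β)·√(2/n).
z-sum = 1.645 + 1.282 = 2.927.
d_min = 2.927 × √(2/472) = 2.927 × 0.0651 = 0.191.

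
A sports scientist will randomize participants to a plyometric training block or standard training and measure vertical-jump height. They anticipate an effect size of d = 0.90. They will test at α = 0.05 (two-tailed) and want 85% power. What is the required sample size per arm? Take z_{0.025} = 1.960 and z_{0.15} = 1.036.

For two independent groups with equal n: n = 2·((z_{α/2} + z_β) / d)².
z_{α/2} + z_β = 1.960 + 1.036 = 2.996.
n = 2 × (2.996 / 0.90)² = 2 × 3.329² = 2 × 11.08 = 22.2.
Round up to the next whole participant.

n = 23 per group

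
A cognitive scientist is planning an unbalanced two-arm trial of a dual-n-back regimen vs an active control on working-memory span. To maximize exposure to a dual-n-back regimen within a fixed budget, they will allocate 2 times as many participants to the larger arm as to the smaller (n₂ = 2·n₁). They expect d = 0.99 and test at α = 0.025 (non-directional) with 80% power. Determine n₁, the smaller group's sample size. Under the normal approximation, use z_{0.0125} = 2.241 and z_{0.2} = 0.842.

With allocation ratio k = n₂/n₁ = 2, Var(x̄₁−x̄₂) = σ²(1/n₁ + 1/(k·n₁)) = σ²·(k+1)/(k·n₁).
So n₁ = (1 + 1/k)·((z_{α/2} + z_β)/d)² = 1.500 × (3.083/0.99)².
n₁ = 1.500 × 9.70 = 14.5.
Round up: n₁ = 15, giving n₂ = 2 × 15 = 30.

n₁ = 15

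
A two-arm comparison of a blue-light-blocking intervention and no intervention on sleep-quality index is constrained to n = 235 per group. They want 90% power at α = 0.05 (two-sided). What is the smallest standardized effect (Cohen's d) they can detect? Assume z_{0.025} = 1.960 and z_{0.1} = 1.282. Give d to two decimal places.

d_min ≈ 0.30

For two independent groups of n = 235 each: d_min = (z_{α/2} + z_β)·√(2/n).
z-sum = 1.960 + 1.282 = 3.242.
d_min = 3.242 × √(2/235) = 3.242 × 0.0923 = 0.299.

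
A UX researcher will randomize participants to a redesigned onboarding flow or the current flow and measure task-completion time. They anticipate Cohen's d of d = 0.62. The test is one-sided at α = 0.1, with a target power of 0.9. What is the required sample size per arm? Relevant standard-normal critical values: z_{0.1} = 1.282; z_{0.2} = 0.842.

n = 35 per group

For two independent groups with equal n: n = 2·((z_{α} + z_β) / d)².
z_{α} + z_β = 1.282 + 1.282 = 2.564.
n = 2 × (2.564 / 0.62)² = 2 × 4.135² = 2 × 17.10 = 34.2.
Round up to the next whole participant.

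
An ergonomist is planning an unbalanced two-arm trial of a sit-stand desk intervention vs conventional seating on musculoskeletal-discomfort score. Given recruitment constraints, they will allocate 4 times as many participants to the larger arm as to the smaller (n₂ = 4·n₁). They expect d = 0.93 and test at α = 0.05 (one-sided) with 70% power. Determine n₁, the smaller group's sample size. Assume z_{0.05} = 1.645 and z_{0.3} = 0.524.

n₁ = 7

With allocation ratio k = n₂/n₁ = 4, Var(x̄₁−x̄₂) = σ²(1/n₁ + 1/(k·n₁)) = σ²·(k+1)/(k·n₁).
So n₁ = (1 + 1/k)·((z_{α} + z_β)/d)² = 1.250 × (2.169/0.93)².
n₁ = 1.250 × 5.44 = 6.8.
Round up: n₁ = 7, giving n₂ = 4 × 7 = 28.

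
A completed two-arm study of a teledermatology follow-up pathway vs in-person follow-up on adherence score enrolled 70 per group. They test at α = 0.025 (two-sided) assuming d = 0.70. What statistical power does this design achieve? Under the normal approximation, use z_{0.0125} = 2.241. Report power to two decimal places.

For two equal groups, power = Φ(d·√(n/2) − z_{α/2}).
d·√(n/2) = 0.70 × √(70/2) = 0.70 × 5.916 = 4.141.
z_β = 4.141 − 2.241 = 1.900.
Power = Φ(1.900) = 0.971.

power ≈ 0.97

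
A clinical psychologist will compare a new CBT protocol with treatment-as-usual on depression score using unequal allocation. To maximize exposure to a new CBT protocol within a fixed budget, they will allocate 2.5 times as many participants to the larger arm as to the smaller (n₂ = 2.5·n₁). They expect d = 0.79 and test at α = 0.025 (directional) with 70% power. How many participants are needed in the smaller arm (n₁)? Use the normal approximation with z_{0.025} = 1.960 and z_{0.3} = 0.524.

With allocation ratio k = n₂/n₁ = 2.5, Var(x̄₁−x̄₂) = σ²(1/n₁ + 1/(k·n₁)) = σ²·(k+1)/(k·n₁).
So n₁ = (1 + 1/k)·((z_{α} + z_β)/d)² = 1.400 × (2.484/0.79)².
n₁ = 1.400 × 9.89 = 13.8.
Round up: n₁ = 14, giving n₂ = 2.5 × 14 = 35.

n₁ = 14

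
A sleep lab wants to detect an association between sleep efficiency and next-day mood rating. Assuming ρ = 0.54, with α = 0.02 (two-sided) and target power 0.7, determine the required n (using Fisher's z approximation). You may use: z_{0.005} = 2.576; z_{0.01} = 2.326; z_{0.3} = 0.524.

n = 26

Fisher's z: C = ½·ln((1+r)/(1−r)) = ½·ln(3.3478) = 0.6042.
n = ((z_{α/2} + z_β)/C)² + 3.
(2.326 + 0.524) / 0.6042 = 2.850 / 0.6042 = 4.717.
n = 4.717² + 3 = 22.25 + 3 = 25.2.
Round up.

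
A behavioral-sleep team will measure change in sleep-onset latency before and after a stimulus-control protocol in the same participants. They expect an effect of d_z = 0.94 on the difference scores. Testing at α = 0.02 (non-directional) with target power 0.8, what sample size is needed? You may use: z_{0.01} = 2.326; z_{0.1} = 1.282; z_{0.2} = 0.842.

For a paired (one-sample on differences) test: n = ((z_{α/2} + z_β) / d)².
z_{α/2} + z_β = 2.326 + 0.842 = 3.168.
n = (3.168 / 0.94)² = 3.370² = 11.36.
Round up.

n = 12 pairs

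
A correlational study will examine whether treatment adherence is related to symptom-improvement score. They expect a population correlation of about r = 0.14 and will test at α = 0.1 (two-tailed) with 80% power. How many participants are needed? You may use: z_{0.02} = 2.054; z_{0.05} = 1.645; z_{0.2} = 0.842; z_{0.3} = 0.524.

Fisher's z: C = ½·ln((1+r)/(1−r)) = ½·ln(1.3256) = 0.1409.
n = ((z_{α/2} + z_β)/C)² + 3.
(1.645 + 0.842) / 0.1409 = 2.487 / 0.1409 = 17.651.
n = 17.651² + 3 = 311.55 + 3 = 314.6.
Round up.

n = 315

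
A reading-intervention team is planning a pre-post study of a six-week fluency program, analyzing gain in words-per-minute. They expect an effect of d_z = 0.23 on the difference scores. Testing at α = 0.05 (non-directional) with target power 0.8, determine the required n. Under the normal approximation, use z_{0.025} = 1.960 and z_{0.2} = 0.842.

For a paired (one-sample on differences) test: n = ((z_{α/2} + z_β) / d)².
z_{α/2} + z_β = 1.960 + 0.842 = 2.802.
n = (2.802 / 0.23)² = 12.183² = 148.42.
Round up.

n = 149 pairs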